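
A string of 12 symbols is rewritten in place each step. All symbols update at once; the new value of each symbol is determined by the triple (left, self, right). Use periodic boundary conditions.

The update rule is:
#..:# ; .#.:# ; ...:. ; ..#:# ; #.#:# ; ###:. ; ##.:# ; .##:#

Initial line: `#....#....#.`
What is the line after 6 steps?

...##.##....

##..###..###
.####.####..
##..###..##.
#####.######
....###.....
...##.##....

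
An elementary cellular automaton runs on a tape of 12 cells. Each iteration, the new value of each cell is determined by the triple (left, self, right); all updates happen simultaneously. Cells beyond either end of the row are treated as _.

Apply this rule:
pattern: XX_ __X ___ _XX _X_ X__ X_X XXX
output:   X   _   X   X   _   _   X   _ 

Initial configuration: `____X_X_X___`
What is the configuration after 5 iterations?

XXXXX____X_X

XXX__X_X__XX
X_X___X___XX
_X__X___X_XX
______X__XXX
XXXXX____X_X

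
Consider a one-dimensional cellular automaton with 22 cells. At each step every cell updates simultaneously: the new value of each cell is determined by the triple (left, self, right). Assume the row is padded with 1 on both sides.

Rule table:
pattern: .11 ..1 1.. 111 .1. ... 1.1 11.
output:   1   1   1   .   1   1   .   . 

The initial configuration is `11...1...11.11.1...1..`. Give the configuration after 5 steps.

....11111111.....11111

..11111111..1..1111111
111.......111111......
...11111111.....111111
1111.......111111.....
....11111111.....11111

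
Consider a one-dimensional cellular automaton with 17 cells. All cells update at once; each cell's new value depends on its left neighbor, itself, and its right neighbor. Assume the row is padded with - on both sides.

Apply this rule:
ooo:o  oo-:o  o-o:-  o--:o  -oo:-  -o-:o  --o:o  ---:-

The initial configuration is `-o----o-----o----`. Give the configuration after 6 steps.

-oo--oo-ooo-ooo-o

ooo--ooo---ooo---
-oooo-ooo-o-ooo--
o-ooo--oo-o--ooo-
o--oooo-o-ooo-ooo
ooo-ooo-o--oo--oo
-oo--oo-ooo-ooo-o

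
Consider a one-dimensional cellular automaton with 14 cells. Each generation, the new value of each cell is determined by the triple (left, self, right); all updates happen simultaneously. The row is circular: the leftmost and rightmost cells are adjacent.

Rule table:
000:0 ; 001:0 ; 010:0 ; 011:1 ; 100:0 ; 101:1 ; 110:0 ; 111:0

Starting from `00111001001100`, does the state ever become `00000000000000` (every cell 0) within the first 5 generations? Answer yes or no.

generation 1: 00100000001000
generation 2: 00000000000000
all cells are 0 at generation 2

yes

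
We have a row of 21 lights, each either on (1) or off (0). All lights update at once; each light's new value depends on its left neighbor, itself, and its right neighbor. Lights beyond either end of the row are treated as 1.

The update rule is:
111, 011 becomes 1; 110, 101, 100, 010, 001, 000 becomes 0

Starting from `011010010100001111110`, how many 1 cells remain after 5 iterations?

010000000000001111100
000000000000001111000
000000000000001110000
000000000000001100000
000000000000001000000
count of 1: 1

1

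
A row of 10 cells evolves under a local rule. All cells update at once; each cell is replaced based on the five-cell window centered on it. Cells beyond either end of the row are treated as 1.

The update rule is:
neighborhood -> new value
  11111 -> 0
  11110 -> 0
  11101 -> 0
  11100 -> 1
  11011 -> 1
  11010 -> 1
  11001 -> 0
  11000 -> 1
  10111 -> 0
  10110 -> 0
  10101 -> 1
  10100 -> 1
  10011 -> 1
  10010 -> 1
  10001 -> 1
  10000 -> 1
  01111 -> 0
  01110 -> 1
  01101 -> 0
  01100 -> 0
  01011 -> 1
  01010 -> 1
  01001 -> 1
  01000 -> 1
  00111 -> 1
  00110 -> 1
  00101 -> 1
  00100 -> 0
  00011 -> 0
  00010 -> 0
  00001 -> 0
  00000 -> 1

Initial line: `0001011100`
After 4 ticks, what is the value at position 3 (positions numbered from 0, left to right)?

0

1101101101
0010010010
0101101111
1110010000
position 3 holds 0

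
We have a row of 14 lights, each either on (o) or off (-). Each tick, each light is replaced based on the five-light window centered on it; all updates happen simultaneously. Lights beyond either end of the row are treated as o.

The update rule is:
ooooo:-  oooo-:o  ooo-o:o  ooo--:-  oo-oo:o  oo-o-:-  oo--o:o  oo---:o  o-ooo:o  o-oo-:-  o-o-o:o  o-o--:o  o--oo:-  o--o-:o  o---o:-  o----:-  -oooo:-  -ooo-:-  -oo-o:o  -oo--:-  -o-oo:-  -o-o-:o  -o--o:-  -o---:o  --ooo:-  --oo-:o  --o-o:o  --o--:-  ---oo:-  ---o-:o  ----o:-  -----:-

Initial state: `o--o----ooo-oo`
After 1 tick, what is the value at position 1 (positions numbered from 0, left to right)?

-oo-o-----ooo-
position 1 holds o

o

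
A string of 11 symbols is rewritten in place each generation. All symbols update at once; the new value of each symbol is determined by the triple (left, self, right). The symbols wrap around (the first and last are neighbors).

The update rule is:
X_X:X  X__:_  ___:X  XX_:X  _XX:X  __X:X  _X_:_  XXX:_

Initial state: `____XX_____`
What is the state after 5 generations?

generation 1: XXXXXX_XXXX
generation 2: _____XXX___
generation 3: XXXXXX_X_XX
generation 4: _____XX_XX_
generation 5: XXXXXXXXXX_

XXXXXXXXXX_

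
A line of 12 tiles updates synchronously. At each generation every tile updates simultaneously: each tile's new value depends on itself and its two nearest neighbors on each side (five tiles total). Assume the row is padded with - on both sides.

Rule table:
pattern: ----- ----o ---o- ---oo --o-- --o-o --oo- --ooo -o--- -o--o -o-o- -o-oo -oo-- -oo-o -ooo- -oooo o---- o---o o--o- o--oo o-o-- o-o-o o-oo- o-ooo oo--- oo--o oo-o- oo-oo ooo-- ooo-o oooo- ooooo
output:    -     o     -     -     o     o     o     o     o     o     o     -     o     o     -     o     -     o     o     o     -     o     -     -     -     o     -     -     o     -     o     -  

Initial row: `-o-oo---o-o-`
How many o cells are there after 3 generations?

-o--o-o-oo-o
-oooooo--o--
-oo--oooooo-
count of o: 8

8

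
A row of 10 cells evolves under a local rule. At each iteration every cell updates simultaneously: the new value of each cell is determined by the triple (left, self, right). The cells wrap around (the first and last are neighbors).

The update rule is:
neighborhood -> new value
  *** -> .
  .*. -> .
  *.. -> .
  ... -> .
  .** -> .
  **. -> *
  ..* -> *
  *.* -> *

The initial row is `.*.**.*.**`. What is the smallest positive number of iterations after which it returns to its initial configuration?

5

*.*.**.*.*
**.*.**.*.
.**.*.**.*
*.**.*.**.
.*.**.*.**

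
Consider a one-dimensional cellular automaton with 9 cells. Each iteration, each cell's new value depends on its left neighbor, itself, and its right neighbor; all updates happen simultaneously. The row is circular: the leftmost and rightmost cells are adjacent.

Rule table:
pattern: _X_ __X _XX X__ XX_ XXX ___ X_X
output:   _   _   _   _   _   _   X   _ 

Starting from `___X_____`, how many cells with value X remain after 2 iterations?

XX___XXXX
___X_____
count of X: 1

1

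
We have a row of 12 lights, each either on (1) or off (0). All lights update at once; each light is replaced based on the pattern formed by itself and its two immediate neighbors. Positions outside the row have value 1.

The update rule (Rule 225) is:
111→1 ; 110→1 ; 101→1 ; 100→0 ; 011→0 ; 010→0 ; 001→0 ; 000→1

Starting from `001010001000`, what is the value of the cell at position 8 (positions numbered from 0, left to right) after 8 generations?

1

000100100010
010000001001
100111100000
100011101110
101001110111
110000111011
110110011101
111010001110
position 8 holds 1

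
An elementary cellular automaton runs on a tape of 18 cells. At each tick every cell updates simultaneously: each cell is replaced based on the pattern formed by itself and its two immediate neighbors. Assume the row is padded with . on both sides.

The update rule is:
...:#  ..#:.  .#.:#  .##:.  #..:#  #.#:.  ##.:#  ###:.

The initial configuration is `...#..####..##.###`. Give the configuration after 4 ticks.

..####..##.###.#.#

##.##....##..#...#
.#..####..##.###.#
.##....##..#...#.#
..####..##.###.#.#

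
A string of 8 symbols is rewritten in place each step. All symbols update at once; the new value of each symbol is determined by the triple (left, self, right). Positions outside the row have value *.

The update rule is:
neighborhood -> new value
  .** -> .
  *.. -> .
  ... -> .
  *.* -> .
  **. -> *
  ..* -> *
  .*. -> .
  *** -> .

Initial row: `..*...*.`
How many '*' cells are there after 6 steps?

.*...*..
....*..*
...*..*.
..*..*..
.*..*..*
...*..*.
count of *: 2

2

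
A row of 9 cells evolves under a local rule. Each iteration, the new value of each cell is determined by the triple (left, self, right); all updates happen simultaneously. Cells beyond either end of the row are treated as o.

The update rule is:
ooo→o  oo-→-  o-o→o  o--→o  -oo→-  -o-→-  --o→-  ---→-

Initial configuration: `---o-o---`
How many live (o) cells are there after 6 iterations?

o---o-o--
-o---o-o-
o-o---o-o
-o-o---o-
o-o-o---o
-o-o-o---
count of o: 3

3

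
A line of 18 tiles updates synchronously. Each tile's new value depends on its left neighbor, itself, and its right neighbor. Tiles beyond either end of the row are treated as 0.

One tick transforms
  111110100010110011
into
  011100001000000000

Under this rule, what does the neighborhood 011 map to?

At position 0 the neighborhood is 011; the next row has 0 there.

0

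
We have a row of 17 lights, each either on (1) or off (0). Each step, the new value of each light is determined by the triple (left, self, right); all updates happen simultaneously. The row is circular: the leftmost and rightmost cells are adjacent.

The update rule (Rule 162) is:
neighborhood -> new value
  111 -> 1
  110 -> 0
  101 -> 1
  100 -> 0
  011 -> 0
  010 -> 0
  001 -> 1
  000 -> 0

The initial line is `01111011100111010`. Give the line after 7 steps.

01001010100101001

10110101001010100
01001010010101001
10010100101010010
00101001010100101
01010010101001010
10100101010010100
01001010100101001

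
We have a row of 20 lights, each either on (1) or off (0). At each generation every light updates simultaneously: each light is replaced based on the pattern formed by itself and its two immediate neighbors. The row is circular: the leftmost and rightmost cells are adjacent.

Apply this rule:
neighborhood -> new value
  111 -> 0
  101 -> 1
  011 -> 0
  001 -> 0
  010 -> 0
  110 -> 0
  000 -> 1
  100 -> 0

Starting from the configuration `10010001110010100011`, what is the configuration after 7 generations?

generation 1: 00000100000001001000
generation 2: 11110001111100000011
generation 3: 00000100000001111000
generation 4: 11110001111100000011  (repeats generation 2; period 2)
generation 7: 00000100000001111000

00000100000001111000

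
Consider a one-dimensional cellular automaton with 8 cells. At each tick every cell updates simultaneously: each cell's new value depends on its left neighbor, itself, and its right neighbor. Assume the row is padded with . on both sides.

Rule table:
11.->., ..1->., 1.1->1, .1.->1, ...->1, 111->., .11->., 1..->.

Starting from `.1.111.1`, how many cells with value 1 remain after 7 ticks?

.11...11
....1...
111.1.11
...111..
11.....1
...111.1
11....11
count of 1: 4

4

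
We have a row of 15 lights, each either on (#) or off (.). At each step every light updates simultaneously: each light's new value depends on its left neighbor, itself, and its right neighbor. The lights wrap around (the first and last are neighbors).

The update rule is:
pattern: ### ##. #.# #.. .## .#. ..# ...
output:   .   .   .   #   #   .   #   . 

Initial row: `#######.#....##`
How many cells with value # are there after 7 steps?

3

.........#..##.
........#.###.#
#......#..#....
.#....#.##.#..#
..#..#..#...##.
.#.##.##.#.##.#
...#..#....#...
count of #: 3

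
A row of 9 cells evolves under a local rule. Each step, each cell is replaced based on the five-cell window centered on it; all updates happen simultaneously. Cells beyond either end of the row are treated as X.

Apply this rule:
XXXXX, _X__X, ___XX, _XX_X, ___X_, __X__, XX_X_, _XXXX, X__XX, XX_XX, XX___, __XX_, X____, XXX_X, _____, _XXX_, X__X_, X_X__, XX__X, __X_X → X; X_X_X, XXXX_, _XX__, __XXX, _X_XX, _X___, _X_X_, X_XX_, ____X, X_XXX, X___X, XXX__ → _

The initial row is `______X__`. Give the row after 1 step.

XXXX_XXXX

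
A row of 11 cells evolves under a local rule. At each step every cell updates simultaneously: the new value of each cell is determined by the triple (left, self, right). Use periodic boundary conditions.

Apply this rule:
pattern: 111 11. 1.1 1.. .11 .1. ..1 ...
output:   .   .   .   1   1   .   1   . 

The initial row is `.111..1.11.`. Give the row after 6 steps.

11..11..1.1
..111.11..1
111...1.11.
1..1.1..1..
.11...11.11
.1.1.11..1.

.1.1.11..1.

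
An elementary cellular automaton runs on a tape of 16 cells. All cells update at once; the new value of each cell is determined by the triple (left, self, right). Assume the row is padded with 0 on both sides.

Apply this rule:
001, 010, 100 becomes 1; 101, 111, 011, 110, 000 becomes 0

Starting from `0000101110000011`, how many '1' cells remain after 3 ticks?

8

tick 1: 0001100001000100
tick 2: 0010010011101110
tick 3: 0111111100000001
count of 1: 8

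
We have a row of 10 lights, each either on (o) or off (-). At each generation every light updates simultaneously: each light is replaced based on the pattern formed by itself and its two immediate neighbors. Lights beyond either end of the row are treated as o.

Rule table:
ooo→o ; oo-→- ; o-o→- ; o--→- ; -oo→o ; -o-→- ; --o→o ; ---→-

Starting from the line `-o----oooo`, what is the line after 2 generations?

generation 1: -----ooooo
generation 2: ----oooooo

----oooooo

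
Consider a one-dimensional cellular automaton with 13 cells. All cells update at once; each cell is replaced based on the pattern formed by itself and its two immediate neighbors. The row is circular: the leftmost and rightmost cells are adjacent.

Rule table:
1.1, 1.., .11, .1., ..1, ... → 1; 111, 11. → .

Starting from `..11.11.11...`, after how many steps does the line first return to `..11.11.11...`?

111.11.11.111
...11.11.11..
1111.11.11.11
....11.11.11.
11111.11.11.1
.....11.11.11
111111.11.11.
1.....11.11.1
.111111.11.11
11.....11.11.
1.111111.11.1
.11.....11.11
11.111111.11.
1.11.....11.1
.11.111111.11
11.11.....11.
1.11.111111.1
.11.11.....11
11.11.111111.
1.11.11.....1
.11.11.111111
11.11.11.....
1.11.11.11111
.11.11.11....
11.11.11.1111
..11.11.11...

26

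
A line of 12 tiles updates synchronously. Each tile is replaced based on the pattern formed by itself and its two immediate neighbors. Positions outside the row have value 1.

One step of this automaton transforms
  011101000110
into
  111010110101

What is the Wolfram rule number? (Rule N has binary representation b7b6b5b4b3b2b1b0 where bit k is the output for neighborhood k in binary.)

position 2: 111 → 1  (bit 7 = 1)
position 3: 110 → 0  (bit 6 = 0)
position 0: 101 → 1  (bit 5 = 1)
position 6: 100 → 1  (bit 4 = 1)
position 1: 011 → 1  (bit 3 = 1)
position 5: 010 → 0  (bit 2 = 0)
position 8: 001 → 0  (bit 1 = 0)
position 7: 000 → 1  (bit 0 = 1)
bits b7..b0 = 10111001 = 185

185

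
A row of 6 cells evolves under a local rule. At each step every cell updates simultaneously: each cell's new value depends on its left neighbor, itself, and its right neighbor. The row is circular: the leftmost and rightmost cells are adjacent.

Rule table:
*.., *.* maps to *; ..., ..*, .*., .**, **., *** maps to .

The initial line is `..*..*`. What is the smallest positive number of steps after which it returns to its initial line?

step 1: *..*..
step 2: .*..*.
step 3: ..*..*

3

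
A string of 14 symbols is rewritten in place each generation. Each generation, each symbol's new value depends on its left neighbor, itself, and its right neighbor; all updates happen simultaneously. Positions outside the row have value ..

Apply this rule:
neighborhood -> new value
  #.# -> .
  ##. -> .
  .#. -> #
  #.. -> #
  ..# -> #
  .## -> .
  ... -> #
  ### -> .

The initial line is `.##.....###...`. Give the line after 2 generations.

###.....###...

#..#####...###
###.....###...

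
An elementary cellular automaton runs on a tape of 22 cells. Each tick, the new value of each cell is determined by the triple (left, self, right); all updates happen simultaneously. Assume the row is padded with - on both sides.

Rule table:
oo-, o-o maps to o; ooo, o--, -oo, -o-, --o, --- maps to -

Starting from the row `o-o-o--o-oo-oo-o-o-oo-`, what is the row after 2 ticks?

--o------o-oo-oo-o-o--

-o-o----o-oo-oo-o-o-o-
--o------o-oo-oo-o-o--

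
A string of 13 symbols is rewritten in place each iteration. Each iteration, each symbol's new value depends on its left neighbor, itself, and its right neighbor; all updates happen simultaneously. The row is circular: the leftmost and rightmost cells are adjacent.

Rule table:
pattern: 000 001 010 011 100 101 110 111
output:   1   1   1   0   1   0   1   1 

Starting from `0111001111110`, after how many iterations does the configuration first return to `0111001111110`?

iteration 1: 1011110111111
iteration 2: 1001110011111
iteration 3: 1110111101111
iteration 4: 1110011100111
iteration 5: 1111101111011
iteration 6: 1111100111001
iteration 7: 1111111011110
iteration 8: 0111111001110
iteration 9: 1011111110111
iteration 10: 1001111110011
iteration 11: 1110111111101
iteration 12: 1110011111100
iteration 13: 0111101111111
iteration 14: 0011100111111
iteration 15: 1101111011111
iteration 16: 1100111001111
iteration 17: 1111011110111
iteration 18: 1111001110011
iteration 19: 1111110111101
iteration 20: 1111110011100
iteration 21: 0111111101111
iteration 22: 0011111100111
iteration 23: 1101111111011
iteration 24: 1100111111001
iteration 25: 1111011111110
iteration 26: 0111001111110

26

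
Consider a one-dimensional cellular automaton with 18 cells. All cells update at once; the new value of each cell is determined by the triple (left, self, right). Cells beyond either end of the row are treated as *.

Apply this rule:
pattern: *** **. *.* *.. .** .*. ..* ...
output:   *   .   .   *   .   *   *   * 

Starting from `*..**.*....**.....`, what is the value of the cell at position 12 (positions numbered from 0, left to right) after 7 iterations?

.

.**...*****..*****
...***.***.**.****
***.*...*......***
**..***********.**
*.**.*********...*
......*******.***.
******.*****...*..
position 12 holds .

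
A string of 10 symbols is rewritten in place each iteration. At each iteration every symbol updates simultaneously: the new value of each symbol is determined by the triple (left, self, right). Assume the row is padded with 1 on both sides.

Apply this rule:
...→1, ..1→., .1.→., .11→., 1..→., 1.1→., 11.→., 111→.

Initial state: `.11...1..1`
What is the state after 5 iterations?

....1.....
.11...111.
....1.....  (repeats iteration 1; period 2)
iteration 5: ....1.....

....1.....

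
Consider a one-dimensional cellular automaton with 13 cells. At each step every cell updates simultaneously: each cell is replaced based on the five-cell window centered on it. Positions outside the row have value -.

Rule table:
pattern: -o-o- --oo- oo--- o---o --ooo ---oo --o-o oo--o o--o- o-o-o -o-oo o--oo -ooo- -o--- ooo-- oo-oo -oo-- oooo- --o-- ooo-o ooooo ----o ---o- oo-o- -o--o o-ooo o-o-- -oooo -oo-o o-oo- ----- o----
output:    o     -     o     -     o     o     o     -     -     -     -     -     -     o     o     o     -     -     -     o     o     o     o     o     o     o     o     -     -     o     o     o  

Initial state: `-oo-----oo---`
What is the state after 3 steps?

ooo-o-ooo-ooo

step 1: o--ooooo--ooo
step 2: -o-o-o-o--o-o
step 3: ooo-o-ooo-ooo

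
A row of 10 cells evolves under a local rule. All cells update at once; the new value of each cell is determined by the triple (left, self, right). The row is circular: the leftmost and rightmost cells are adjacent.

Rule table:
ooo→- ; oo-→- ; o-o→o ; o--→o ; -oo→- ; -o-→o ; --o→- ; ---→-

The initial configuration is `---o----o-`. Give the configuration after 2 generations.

o----o----

generation 1: ---oo---oo
generation 2: o----o----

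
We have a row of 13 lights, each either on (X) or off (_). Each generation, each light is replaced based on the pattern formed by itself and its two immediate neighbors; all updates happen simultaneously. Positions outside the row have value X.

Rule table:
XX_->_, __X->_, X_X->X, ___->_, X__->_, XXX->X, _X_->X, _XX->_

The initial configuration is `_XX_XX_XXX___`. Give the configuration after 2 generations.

___X__XXX____

X__X__X_X____
___X__XXX____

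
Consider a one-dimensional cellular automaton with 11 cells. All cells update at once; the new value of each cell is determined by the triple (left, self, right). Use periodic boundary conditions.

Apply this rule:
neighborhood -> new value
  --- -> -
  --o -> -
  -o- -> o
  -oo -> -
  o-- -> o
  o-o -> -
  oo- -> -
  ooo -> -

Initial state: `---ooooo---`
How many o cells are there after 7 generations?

generation 1: --------o--
generation 2: --------oo-
generation 3: ----------o
generation 4: o---------o
generation 5: -o---------
generation 6: -oo--------
generation 7: ---o-------
count of o: 1

1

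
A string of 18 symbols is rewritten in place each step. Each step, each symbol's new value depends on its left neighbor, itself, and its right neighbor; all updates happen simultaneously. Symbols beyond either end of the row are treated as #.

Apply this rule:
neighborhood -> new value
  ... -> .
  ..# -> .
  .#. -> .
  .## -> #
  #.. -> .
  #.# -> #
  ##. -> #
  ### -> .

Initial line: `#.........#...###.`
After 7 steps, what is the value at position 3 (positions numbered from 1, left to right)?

#.............#.##
#..............##.
#..............###
#..............#..
#.................
#.................  (fixed point — unchanged through step 7)
position 3 holds .

.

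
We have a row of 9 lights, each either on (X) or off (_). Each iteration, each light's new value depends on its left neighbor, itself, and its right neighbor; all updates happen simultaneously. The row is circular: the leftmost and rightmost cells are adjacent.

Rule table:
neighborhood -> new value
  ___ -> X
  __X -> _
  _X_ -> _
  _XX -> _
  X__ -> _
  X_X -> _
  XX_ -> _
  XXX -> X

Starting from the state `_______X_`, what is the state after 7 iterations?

XXXXXX___

iteration 1: XXXXXX___
iteration 2: _XXXX__X_
iteration 3: __XX_____
iteration 4: X____XXXX
iteration 5: __XX__XXX
iteration 6: _______X_  (repeats iteration 0; period 6)
iteration 7: XXXXXX___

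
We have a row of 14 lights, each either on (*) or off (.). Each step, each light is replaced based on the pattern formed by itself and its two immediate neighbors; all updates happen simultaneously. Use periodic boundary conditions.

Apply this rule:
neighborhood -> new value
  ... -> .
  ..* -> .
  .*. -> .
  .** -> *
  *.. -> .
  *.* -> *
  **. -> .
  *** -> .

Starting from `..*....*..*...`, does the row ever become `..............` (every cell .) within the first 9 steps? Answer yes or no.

yes

..............
all cells are . at step 1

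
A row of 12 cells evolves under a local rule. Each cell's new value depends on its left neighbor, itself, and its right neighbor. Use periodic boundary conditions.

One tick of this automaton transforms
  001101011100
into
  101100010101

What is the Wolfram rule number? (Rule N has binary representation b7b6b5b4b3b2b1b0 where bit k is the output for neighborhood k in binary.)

73

position 8: 111 → 0  (bit 7 = 0)
position 3: 110 → 1  (bit 6 = 1)
position 4: 101 → 0  (bit 5 = 0)
position 10: 100 → 0  (bit 4 = 0)
position 2: 011 → 1  (bit 3 = 1)
position 5: 010 → 0  (bit 2 = 0)
position 1: 001 → 0  (bit 1 = 0)
position 0: 000 → 1  (bit 0 = 1)
bits b7..b0 = 01001001 = 73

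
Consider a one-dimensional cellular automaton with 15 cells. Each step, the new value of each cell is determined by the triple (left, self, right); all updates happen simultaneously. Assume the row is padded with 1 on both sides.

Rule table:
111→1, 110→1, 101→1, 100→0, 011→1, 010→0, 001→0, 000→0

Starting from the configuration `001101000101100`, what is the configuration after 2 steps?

001110000011100

001110000011100
001110000011100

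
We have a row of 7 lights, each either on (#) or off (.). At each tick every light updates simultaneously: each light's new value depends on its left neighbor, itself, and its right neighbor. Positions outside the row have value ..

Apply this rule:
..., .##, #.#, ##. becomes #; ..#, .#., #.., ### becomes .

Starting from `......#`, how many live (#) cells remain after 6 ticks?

#####..
#...#.#
..#..#.
#......
..#####
#.#...#
count of #: 3

3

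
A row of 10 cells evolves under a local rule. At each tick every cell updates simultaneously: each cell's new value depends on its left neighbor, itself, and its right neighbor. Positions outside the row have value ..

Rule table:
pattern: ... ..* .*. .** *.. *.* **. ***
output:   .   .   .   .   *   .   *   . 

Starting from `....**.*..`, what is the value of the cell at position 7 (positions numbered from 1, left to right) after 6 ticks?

.

.....*..*.
......*..*
.......*..
........*.
.........*
..........
position 7 holds .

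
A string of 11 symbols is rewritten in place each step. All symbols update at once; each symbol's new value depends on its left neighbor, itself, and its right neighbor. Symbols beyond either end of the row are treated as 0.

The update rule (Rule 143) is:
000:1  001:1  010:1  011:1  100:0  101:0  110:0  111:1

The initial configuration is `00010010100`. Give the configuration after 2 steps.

11100100101

11110110101
11100100101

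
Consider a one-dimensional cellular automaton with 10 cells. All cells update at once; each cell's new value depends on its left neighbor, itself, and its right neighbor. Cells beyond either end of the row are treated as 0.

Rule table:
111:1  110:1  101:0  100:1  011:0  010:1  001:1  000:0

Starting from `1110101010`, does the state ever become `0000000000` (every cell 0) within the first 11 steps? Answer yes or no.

no

0110101011
1010101001
1010101111
1010100111
1010111011
1010011001
1011101111
1001100111
1110111011
0110011001
1011101111
step 11 is 1011101111, still not uniform 0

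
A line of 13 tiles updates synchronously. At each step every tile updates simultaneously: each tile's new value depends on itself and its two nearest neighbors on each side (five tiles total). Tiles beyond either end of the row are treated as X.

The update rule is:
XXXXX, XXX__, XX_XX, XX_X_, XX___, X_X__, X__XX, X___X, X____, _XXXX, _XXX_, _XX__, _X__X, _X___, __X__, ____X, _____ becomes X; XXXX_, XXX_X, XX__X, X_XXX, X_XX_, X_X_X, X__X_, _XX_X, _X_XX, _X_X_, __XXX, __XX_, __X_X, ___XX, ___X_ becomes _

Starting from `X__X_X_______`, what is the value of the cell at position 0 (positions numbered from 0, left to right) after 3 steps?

X____XXXXXXX_
XXXX__XXXX__X
XX_X_X_X_X_X_
position 0 holds X

X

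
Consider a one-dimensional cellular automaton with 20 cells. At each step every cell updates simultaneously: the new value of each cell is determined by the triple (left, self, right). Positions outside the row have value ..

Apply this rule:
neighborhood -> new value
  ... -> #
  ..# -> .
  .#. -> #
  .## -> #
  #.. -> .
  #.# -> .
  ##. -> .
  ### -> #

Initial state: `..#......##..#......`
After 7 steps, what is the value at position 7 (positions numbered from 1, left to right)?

#.#.####.#...#.#####
#.#.###..#.#.#.####.
#.#.##...#.#.#.###..
#.#.#..#.#.#.#.##..#
#.#.#..#.#.#.#.#...#
#.#.#..#.#.#.#.#.#.#
#.#.#..#.#.#.#.#.#.#
position 7 holds .

.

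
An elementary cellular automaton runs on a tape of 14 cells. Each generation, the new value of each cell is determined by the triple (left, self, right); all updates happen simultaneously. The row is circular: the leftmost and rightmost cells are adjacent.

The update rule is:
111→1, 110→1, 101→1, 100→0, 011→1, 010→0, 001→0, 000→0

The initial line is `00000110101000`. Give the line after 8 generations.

generation 1: 00000111010000
generation 2: 00000111100000
generation 3: 00000111100000  (fixed point — unchanged through generation 8)

00000111100000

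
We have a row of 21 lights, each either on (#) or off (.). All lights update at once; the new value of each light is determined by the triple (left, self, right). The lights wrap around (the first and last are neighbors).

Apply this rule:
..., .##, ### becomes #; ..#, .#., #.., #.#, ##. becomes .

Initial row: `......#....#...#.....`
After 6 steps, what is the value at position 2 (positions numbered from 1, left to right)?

.

#####...##...#...####
####..#.#..#...#.####
###..........#...####
##..########...#.####
#...#######..#...####
..#.######.....#.####
position 2 holds .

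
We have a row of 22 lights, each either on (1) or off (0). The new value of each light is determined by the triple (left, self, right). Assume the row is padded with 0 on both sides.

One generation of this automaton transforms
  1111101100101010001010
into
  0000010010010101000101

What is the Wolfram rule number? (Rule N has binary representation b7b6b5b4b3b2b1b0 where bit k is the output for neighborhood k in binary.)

48

position 1: 111 → 0  (bit 7 = 0)
position 4: 110 → 0  (bit 6 = 0)
position 5: 101 → 1  (bit 5 = 1)
position 8: 100 → 1  (bit 4 = 1)
position 0: 011 → 0  (bit 3 = 0)
position 10: 010 → 0  (bit 2 = 0)
position 9: 001 → 0  (bit 1 = 0)
position 16: 000 → 0  (bit 0 = 0)
bits b7..b0 = 00110000 = 48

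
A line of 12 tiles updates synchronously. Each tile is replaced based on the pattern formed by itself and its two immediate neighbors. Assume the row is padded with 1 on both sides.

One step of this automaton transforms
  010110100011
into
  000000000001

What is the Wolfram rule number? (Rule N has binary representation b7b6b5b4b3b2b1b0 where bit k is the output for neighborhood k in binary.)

position 11: 111 → 1  (bit 7 = 1)
position 4: 110 → 0  (bit 6 = 0)
position 0: 101 → 0  (bit 5 = 0)
position 7: 100 → 0  (bit 4 = 0)
position 3: 011 → 0  (bit 3 = 0)
position 1: 010 → 0  (bit 2 = 0)
position 9: 001 → 0  (bit 1 = 0)
position 8: 000 → 0  (bit 0 = 0)
bits b7..b0 = 10000000 = 128

128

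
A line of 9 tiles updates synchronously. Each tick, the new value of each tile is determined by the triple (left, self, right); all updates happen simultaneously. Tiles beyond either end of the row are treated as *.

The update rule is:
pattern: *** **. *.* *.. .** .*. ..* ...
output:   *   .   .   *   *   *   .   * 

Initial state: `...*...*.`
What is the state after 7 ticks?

tick 1: **.***.*.
tick 2: *..**..*.
tick 3: .*.*.*.*.
tick 4: .*.*.*.*.  (fixed point — unchanged through tick 7)

.*.*.*.*.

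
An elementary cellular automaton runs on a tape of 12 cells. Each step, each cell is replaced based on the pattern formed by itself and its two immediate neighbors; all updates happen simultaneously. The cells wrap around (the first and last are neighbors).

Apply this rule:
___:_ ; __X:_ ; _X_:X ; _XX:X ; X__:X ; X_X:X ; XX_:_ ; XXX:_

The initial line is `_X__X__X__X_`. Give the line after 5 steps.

XX_XX_XX_XX_

step 1: _XX_XX_XX_XX
step 2: XX_XX_XX_XX_
step 3: X_XX_XX_XX_X
step 4: _XX_XX_XX_XX  (repeats step 1; period 3)
step 5: XX_XX_XX_XX_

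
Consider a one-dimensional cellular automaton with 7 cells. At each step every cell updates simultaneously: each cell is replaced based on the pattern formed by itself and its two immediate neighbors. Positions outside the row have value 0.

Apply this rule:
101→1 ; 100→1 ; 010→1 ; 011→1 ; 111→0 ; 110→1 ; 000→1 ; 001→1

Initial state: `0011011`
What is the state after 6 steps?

1000001

step 1: 1111111
step 2: 1000001
step 3: 1111111  (repeats step 1; period 2)
step 6: 1000001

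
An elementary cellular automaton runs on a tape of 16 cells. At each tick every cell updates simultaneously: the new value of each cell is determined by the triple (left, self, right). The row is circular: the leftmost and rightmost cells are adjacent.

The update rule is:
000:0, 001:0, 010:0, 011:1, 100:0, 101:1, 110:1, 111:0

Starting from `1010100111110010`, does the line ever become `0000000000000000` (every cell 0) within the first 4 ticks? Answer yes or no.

yes

0101000100010001
1010000000000000
0100000000000000
0000000000000000
all cells are 0 at tick 4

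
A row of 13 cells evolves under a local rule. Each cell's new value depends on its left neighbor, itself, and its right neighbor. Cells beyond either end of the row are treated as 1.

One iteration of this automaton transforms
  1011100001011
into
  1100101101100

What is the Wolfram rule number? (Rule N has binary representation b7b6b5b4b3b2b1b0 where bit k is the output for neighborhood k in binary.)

101

position 3: 111 → 0  (bit 7 = 0)
position 0: 110 → 1  (bit 6 = 1)
position 1: 101 → 1  (bit 5 = 1)
position 5: 100 → 0  (bit 4 = 0)
position 2: 011 → 0  (bit 3 = 0)
position 9: 010 → 1  (bit 2 = 1)
position 8: 001 → 0  (bit 1 = 0)
position 6: 000 → 1  (bit 0 = 1)
bits b7..b0 = 01100101 = 101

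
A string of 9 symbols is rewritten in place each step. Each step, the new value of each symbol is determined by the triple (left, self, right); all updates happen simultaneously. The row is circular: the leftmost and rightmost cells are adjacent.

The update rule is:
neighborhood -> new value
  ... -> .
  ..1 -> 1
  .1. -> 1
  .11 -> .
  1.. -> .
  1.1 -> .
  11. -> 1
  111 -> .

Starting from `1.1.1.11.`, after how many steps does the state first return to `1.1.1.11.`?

2

1.1.1..1.
1.1.1.11.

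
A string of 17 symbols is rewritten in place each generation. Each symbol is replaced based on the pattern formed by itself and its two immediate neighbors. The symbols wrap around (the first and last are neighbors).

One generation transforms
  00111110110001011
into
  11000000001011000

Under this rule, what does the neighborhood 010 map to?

At position 13 the neighborhood is 010; the next row has 1 there.

1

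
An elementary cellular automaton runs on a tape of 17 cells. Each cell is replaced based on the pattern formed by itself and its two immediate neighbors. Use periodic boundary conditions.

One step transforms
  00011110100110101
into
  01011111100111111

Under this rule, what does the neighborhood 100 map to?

At position 0 the neighborhood is 100; the next row has 0 there.

0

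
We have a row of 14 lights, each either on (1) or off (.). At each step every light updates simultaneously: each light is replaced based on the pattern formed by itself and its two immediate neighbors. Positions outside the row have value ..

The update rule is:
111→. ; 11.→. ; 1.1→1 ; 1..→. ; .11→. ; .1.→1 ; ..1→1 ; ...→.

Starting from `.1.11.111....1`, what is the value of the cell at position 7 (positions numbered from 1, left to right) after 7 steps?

111..1......11
....11.....1..
...1......11..
..11.....1....
.1......11....
11.....1......
......11......
position 7 holds 1

1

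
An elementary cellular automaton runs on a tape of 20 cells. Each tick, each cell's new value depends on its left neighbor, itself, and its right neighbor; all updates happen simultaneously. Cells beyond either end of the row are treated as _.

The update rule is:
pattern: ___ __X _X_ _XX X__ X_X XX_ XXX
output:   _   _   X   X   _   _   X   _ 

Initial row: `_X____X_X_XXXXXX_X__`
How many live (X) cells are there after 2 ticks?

_X____X_X_X____X_X__
_X____X_X_X____X_X__
count of X: 6

6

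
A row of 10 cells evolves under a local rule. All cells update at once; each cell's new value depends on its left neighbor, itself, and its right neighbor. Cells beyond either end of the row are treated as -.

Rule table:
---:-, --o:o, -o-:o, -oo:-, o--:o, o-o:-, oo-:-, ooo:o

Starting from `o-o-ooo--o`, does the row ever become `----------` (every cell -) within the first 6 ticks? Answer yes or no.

no

tick 1: o-o--o-ooo
tick 2: o-oooo--o-
tick 3: o--oo-oooo
tick 4: ooo----oo-
tick 5: -o-o--o--o
tick 6: oo-ooooooo
tick 6 is oo-ooooooo, still not uniform -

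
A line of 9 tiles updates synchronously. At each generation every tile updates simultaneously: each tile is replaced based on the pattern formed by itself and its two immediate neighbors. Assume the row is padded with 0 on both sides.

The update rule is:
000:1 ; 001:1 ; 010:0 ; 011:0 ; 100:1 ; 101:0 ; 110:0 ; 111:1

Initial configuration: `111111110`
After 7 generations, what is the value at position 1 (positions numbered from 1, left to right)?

0

011111101
101111000
000110111
111000010
010111101
100011000
011100111
position 1 holds 0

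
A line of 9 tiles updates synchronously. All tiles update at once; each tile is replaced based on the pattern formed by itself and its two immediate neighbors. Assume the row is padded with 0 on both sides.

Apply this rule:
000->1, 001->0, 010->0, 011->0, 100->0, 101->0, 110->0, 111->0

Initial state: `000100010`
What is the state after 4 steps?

110001000
000100011
110001000  (repeats step 1; period 2)
step 4: 000100011

000100011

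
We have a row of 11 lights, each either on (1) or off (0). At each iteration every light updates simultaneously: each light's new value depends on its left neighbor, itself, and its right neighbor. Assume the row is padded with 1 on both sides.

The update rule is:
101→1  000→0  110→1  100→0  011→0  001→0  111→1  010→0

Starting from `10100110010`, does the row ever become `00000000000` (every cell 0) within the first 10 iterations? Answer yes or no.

11000010001
11000000000
11000000000  (fixed point — unchanged through iteration 10)
iteration 10 is 11000000000, still not uniform 0

no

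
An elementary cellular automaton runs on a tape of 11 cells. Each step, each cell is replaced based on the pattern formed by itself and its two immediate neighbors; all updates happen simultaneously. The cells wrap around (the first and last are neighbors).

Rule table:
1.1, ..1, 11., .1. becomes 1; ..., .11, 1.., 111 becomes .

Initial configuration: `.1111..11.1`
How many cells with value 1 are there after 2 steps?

1...1.1.111
1..11111...
count of 1: 6

6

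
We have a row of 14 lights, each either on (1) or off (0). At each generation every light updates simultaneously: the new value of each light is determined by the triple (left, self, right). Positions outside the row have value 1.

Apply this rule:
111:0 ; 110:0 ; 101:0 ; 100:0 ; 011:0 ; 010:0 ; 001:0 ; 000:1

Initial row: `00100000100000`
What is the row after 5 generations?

00001110001110

00001110001110
01100000100000
00001110001110  (repeats generation 1; period 2)
generation 5: 00001110001110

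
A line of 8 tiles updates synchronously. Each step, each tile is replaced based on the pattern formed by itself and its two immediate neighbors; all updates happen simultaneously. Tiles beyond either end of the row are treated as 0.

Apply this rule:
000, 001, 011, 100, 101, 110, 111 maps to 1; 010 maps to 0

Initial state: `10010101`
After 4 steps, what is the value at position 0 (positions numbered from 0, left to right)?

01101010
11110101
11111010
11111101
position 0 holds 1

1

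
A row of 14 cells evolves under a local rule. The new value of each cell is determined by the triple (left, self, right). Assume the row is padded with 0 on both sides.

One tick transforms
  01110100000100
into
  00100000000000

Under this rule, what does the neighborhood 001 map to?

0

At position 0 the neighborhood is 001; the next row has 0 there.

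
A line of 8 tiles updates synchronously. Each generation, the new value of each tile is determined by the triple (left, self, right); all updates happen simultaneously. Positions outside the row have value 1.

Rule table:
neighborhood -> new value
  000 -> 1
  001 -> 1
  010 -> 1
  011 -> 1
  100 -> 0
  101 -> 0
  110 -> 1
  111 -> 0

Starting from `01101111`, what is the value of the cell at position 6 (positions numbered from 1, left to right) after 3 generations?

0

01101000
01101011
01101010
position 6 holds 0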